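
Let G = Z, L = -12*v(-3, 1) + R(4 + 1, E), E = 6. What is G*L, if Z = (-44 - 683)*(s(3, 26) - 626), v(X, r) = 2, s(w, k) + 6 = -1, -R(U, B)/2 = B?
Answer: -16566876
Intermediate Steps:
R(U, B) = -2*B
s(w, k) = -7 (s(w, k) = -6 - 1 = -7)
L = -36 (L = -12*2 - 2*6 = -24 - 12 = -36)
Z = 460191 (Z = (-44 - 683)*(-7 - 626) = -727*(-633) = 460191)
G = 460191
G*L = 460191*(-36) = -16566876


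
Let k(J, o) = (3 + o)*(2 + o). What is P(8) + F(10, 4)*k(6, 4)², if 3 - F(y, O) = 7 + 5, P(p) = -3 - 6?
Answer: -15885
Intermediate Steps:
P(p) = -9
k(J, o) = (2 + o)*(3 + o)
F(y, O) = -9 (F(y, O) = 3 - (7 + 5) = 3 - 1*12 = 3 - 12 = -9)
P(8) + F(10, 4)*k(6, 4)² = -9 - 9*(6 + 4² + 5*4)² = -9 - 9*(6 + 16 + 20)² = -9 - 9*42² = -9 - 9*1764 = -9 - 15876 = -15885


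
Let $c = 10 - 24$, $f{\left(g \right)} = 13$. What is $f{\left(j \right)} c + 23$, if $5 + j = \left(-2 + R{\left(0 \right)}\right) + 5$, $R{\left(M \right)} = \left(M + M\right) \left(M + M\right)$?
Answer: $-159$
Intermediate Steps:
$R{\left(M \right)} = 4 M^{2}$ ($R{\left(M \right)} = 2 M 2 M = 4 M^{2}$)
$j = -2$ ($j = -5 + \left(\left(-2 + 4 \cdot 0^{2}\right) + 5\right) = -5 + \left(\left(-2 + 4 \cdot 0\right) + 5\right) = -5 + \left(\left(-2 + 0\right) + 5\right) = -5 + \left(-2 + 5\right) = -5 + 3 = -2$)
$c = -14$
$f{\left(j \right)} c + 23 = 13 \left(-14\right) + 23 = -182 + 23 = -159$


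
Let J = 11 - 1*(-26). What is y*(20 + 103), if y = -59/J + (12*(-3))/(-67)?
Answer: -322383/2479 ≈ -130.05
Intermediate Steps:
J = 37 (J = 11 + 26 = 37)
y = -2621/2479 (y = -59/37 + (12*(-3))/(-67) = -59*1/37 - 36*(-1/67) = -59/37 + 36/67 = -2621/2479 ≈ -1.0573)
y*(20 + 103) = -2621*(20 + 103)/2479 = -2621/2479*123 = -322383/2479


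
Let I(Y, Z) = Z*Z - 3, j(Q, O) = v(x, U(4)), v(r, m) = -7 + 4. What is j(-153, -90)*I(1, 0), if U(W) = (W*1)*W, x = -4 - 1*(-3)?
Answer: 9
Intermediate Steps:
x = -1 (x = -4 + 3 = -1)
U(W) = W**2 (U(W) = W*W = W**2)
v(r, m) = -3
j(Q, O) = -3
I(Y, Z) = -3 + Z**2 (I(Y, Z) = Z**2 - 3 = -3 + Z**2)
j(-153, -90)*I(1, 0) = -3*(-3 + 0**2) = -3*(-3 + 0) = -3*(-3) = 9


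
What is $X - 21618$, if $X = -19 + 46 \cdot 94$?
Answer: $-17313$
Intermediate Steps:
$X = 4305$ ($X = -19 + 4324 = 4305$)
$X - 21618 = 4305 - 21618 = -17313$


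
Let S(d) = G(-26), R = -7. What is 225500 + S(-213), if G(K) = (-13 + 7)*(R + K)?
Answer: 225698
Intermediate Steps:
G(K) = 42 - 6*K (G(K) = (-13 + 7)*(-7 + K) = -6*(-7 + K) = 42 - 6*K)
S(d) = 198 (S(d) = 42 - 6*(-26) = 42 + 156 = 198)
225500 + S(-213) = 225500 + 198 = 225698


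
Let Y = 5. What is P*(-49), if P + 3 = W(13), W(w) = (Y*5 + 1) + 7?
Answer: -1470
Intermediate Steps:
W(w) = 33 (W(w) = (5*5 + 1) + 7 = (25 + 1) + 7 = 26 + 7 = 33)
P = 30 (P = -3 + 33 = 30)
P*(-49) = 30*(-49) = -1470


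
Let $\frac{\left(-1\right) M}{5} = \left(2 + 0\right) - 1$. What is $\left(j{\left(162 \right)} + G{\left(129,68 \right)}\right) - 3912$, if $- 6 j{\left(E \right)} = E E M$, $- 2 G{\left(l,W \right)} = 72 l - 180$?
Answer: $13404$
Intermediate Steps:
$G{\left(l,W \right)} = 90 - 36 l$ ($G{\left(l,W \right)} = - \frac{72 l - 180}{2} = - \frac{-180 + 72 l}{2} = 90 - 36 l$)
$M = -5$ ($M = - 5 \left(\left(2 + 0\right) - 1\right) = - 5 \left(2 - 1\right) = \left(-5\right) 1 = -5$)
$j{\left(E \right)} = \frac{5 E^{2}}{6}$ ($j{\left(E \right)} = - \frac{E E \left(-5\right)}{6} = - \frac{E^{2} \left(-5\right)}{6} = - \frac{\left(-5\right) E^{2}}{6} = \frac{5 E^{2}}{6}$)
$\left(j{\left(162 \right)} + G{\left(129,68 \right)}\right) - 3912 = \left(\frac{5 \cdot 162^{2}}{6} + \left(90 - 4644\right)\right) - 3912 = \left(\frac{5}{6} \cdot 26244 + \left(90 - 4644\right)\right) - 3912 = \left(21870 - 4554\right) - 3912 = 17316 - 3912 = 13404$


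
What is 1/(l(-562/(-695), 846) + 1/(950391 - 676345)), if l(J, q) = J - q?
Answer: -190461970/160976812073 ≈ -0.0011832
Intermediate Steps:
1/(l(-562/(-695), 846) + 1/(950391 - 676345)) = 1/((-562/(-695) - 1*846) + 1/(950391 - 676345)) = 1/((-562*(-1/695) - 846) + 1/274046) = 1/((562/695 - 846) + 1/274046) = 1/(-587408/695 + 1/274046) = 1/(-160976812073/190461970) = -190461970/160976812073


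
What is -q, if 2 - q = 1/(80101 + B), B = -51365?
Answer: -57471/28736 ≈ -2.0000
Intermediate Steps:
q = 57471/28736 (q = 2 - 1/(80101 - 51365) = 2 - 1/28736 = 57471/28736 ≈ 2.0000)
-q = -1*57471/28736 = -57471/28736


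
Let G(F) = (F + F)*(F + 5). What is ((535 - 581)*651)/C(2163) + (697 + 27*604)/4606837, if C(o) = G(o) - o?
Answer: 1023467963/2056975754685 ≈ 0.00049756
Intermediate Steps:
G(F) = 2*F*(5 + F) (G(F) = (2*F)*(5 + F) = 2*F*(5 + F))
C(o) = -o + 2*o*(5 + o) (C(o) = 2*o*(5 + o) - o = -o + 2*o*(5 + o))
((535 - 581)*651)/C(2163) + (697 + 27*604)/4606837 = ((535 - 581)*651)/((2163*(9 + 2*2163))) + (697 + 27*604)/4606837 = (-46*651)/((2163*(9 + 4326))) + (697 + 16308)*(1/4606837) = -29946/(2163*4335) + 17005*(1/4606837) = -29946/9376605 + 17005/4606837 = -29946*1/9376605 + 17005/4606837 = -1426/446505 + 17005/4606837 = 1023467963/2056975754685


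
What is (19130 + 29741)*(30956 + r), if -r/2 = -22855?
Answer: 3746744086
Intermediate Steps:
r = 45710 (r = -2*(-22855) = 45710)
(19130 + 29741)*(30956 + r) = (19130 + 29741)*(30956 + 45710) = 48871*76666 = 3746744086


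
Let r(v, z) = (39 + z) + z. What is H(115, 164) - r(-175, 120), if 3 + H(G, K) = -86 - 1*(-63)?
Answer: -305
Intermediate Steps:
r(v, z) = 39 + 2*z
H(G, K) = -26 (H(G, K) = -3 + (-86 - 1*(-63)) = -3 + (-86 + 63) = -3 - 23 = -26)
H(115, 164) - r(-175, 120) = -26 - (39 + 2*120) = -26 - (39 + 240) = -26 - 1*279 = -26 - 279 = -305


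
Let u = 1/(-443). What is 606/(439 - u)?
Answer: 44743/32413 ≈ 1.3804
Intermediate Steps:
u = -1/443 ≈ -0.0022573
606/(439 - u) = 606/(439 - 1*(-1/443)) = 606/(439 + 1/443) = 606/(194478/443) = 606*(443/194478) = 44743/32413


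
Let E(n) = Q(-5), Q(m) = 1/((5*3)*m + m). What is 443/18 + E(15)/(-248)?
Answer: 4394569/178560 ≈ 24.611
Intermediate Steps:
Q(m) = 1/(16*m) (Q(m) = 1/(15*m + m) = 1/(16*m))
E(n) = -1/80 (E(n) = (1/16)/(-5) = (1/16)*(-⅕) = -1/80)
443/18 + E(15)/(-248) = 443/18 - 1/80/(-248) = 443*(1/18) - 1/80*(-1/248) = 443/18 + 1/19840 = 4394569/178560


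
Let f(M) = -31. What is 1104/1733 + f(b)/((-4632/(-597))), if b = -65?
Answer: -8986301/2675752 ≈ -3.3584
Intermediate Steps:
1104/1733 + f(b)/((-4632/(-597))) = 1104/1733 - 31/((-4632/(-597))) = 1104*(1/1733) - 31/((-4632*(-1/597))) = 1104/1733 - 31/1544/199 = 1104/1733 - 31*199/1544 = 1104/1733 - 6169/1544 = -8986301/2675752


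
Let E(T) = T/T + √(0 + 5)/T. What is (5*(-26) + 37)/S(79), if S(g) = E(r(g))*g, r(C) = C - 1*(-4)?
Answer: -640677/543836 + 7719*√5/543836 ≈ -1.1463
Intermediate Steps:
r(C) = 4 + C (r(C) = C + 4 = 4 + C)
E(T) = 1 + √5/T
S(g) = g*(4 + g + √5)/(4 + g) (S(g) = (((4 + g) + √5)/(4 + g))*g = ((4 + g + √5)/(4 + g))*g = g*(4 + g + √5)/(4 + g))
(5*(-26) + 37)/S(79) = (5*(-26) + 37)/((79*(4 + 79 + √5)/(4 + 79))) = (-130 + 37)/((79*(83 + √5)/83)) = -93*83/(79*(83 + √5)) = -93/(79 + 79*√5/83)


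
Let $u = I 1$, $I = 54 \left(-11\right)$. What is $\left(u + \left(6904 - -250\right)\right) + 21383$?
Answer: $27943$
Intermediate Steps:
$I = -594$
$u = -594$ ($u = \left(-594\right) 1 = -594$)
$\left(u + \left(6904 - -250\right)\right) + 21383 = \left(-594 + \left(6904 - -250\right)\right) + 21383 = \left(-594 + \left(6904 + 250\right)\right) + 21383 = \left(-594 + 7154\right) + 21383 = 6560 + 21383 = 27943$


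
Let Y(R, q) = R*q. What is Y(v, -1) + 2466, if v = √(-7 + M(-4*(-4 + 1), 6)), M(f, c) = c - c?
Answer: 2466 - I*√7 ≈ 2466.0 - 2.6458*I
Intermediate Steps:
M(f, c) = 0
v = I*√7 (v = √(-7 + 0) = √(-7) = I*√7 ≈ 2.6458*I)
Y(v, -1) + 2466 = (I*√7)*(-1) + 2466 = -I*√7 + 2466 = 2466 - I*√7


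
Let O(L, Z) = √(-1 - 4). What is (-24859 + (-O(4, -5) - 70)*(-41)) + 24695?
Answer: 2706 + 41*I*√5 ≈ 2706.0 + 91.679*I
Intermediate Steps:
O(L, Z) = I*√5 (O(L, Z) = √(-5) = I*√5)
(-24859 + (-O(4, -5) - 70)*(-41)) + 24695 = (-24859 + (-I*√5 - 70)*(-41)) + 24695 = (-24859 + (-70 - I*√5)*(-41)) + 24695 = (-24859 + (2870 + 41*I*√5)) + 24695 = (-21989 + 41*I*√5) + 24695 = 2706 + 41*I*√5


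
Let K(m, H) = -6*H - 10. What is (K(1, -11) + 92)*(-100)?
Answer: -14800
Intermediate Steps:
K(m, H) = -10 - 6*H
(K(1, -11) + 92)*(-100) = ((-10 - 6*(-11)) + 92)*(-100) = ((-10 + 66) + 92)*(-100) = (56 + 92)*(-100) = 148*(-100) = -14800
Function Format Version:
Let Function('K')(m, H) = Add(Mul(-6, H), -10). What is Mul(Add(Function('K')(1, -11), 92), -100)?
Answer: -14800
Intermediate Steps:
Function('K')(m, H) = Add(-10, Mul(-6, H))
Mul(Add(Function('K')(1, -11), 92), -100) = Mul(Add(Add(-10, Mul(-6, -11)), 92), -100) = Mul(Add(Add(-10, 66), 92), -100) = Mul(Add(56, 92), -100) = Mul(148, -100) = -14800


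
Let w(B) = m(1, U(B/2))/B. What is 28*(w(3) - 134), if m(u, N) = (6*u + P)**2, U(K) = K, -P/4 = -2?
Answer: -5768/3 ≈ -1922.7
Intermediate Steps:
P = 8 (P = -4*(-2) = 8)
m(u, N) = (8 + 6*u)**2 (m(u, N) = (6*u + 8)**2 = (8 + 6*u)**2)
w(B) = 196/B (w(B) = (4*(4 + 3*1)**2)/B = (4*(4 + 3)**2)/B = (4*7**2)/B = (4*49)/B = 196/B)
28*(w(3) - 134) = 28*(196/3 - 134) = 28*(-206/3) = -5768/3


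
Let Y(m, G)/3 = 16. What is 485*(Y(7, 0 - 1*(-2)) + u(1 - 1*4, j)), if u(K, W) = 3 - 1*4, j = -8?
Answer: 22795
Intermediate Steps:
Y(m, G) = 48 (Y(m, G) = 3*16 = 48)
u(K, W) = -1 (u(K, W) = 3 - 4 = -1)
485*(Y(7, 0 - 1*(-2)) + u(1 - 1*4, j)) = 485*(48 - 1) = 485*47 = 22795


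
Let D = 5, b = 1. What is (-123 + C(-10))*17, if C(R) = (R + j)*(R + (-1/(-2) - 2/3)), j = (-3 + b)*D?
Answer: 4097/3 ≈ 1365.7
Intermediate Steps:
j = -10 (j = (-3 + 1)*5 = -2*5 = -10)
C(R) = (-10 + R)*(-1/6 + R) (C(R) = (R - 10)*(R + (-1/(-2) - 2/3)) = (-10 + R)*(R + (-1*(-1/2) - 2*1/3)) = (-10 + R)*(R + (1/2 - 2/3)) = (-10 + R)*(R - 1/6) = (-10 + R)*(-1/6 + R))
(-123 + C(-10))*17 = (-123 + (5/3 + (-10)**2 - 61/6*(-10)))*17 = (-123 + (5/3 + 100 + 305/3))*17 = (-123 + 610/3)*17 = (241/3)*17 = 4097/3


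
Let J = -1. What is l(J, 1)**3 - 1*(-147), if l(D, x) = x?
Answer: 148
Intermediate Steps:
l(J, 1)**3 - 1*(-147) = 1**3 - 1*(-147) = 1 + 147 = 148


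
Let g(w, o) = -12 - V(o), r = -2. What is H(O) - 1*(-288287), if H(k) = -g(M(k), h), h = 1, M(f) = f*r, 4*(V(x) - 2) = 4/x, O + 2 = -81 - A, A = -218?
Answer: 288302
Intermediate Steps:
O = 135 (O = -2 + (-81 - 1*(-218)) = -2 + (-81 + 218) = -2 + 137 = 135)
V(x) = 2 + 1/x (V(x) = 2 + (4/x)/4 = 2 + 1/x)
M(f) = -2*f (M(f) = f*(-2) = -2*f)
g(w, o) = -14 - 1/o (g(w, o) = -12 - (2 + 1/o) = -12 + (-2 - 1/o) = -14 - 1/o)
H(k) = 15 (H(k) = -(-14 - 1/1) = -(-14 - 1*1) = -(-14 - 1) = -1*(-15) = 15)
H(O) - 1*(-288287) = 15 - 1*(-288287) = 15 + 288287 = 288302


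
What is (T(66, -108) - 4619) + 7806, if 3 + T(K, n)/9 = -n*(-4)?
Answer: -728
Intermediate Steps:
T(K, n) = -27 + 36*n (T(K, n) = -27 + 9*(-n*(-4)) = -27 + 9*(4*n) = -27 + 36*n)
(T(66, -108) - 4619) + 7806 = ((-27 + 36*(-108)) - 4619) + 7806 = ((-27 - 3888) - 4619) + 7806 = (-3915 - 4619) + 7806 = -8534 + 7806 = -728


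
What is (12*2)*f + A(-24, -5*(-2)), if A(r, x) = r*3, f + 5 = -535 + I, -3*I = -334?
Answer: -10360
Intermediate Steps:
I = 334/3 (I = -⅓*(-334) = 334/3 ≈ 111.33)
f = -1286/3 (f = -5 + (-535 + 334/3) = -5 - 1271/3 = -1286/3 ≈ -428.67)
A(r, x) = 3*r
(12*2)*f + A(-24, -5*(-2)) = (12*2)*(-1286/3) + 3*(-24) = 24*(-1286/3) - 72 = -10288 - 72 = -10360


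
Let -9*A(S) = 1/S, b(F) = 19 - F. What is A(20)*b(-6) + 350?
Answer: 12595/36 ≈ 349.86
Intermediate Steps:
A(S) = -1/(9*S)
A(20)*b(-6) + 350 = (-⅑/20)*(19 - 1*(-6)) + 350 = (-⅑*1/20)*(19 + 6) + 350 = -1/180*25 + 350 = -5/36 + 350 = 12595/36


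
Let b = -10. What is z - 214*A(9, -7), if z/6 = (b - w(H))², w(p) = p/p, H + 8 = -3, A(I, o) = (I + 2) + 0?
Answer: -1628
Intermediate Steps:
A(I, o) = 2 + I (A(I, o) = (2 + I) + 0 = 2 + I)
H = -11 (H = -8 - 3 = -11)
w(p) = 1
z = 726 (z = 6*(-10 - 1*1)² = 6*(-10 - 1)² = 6*(-11)² = 6*121 = 726)
z - 214*A(9, -7) = 726 - 214*(2 + 9) = 726 - 214*11 = 726 - 2354 = -1628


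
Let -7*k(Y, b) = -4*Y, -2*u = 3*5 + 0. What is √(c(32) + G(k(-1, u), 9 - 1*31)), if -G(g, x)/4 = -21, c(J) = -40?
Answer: 2*√11 ≈ 6.6332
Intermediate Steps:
u = -15/2 (u = -(3*5 + 0)/2 = -(15 + 0)/2 = -½*15 = -15/2 ≈ -7.5000)
k(Y, b) = 4*Y/7 (k(Y, b) = -(-4)*Y/7 = 4*Y/7)
G(g, x) = 84 (G(g, x) = -4*(-21) = 84)
√(c(32) + G(k(-1, u), 9 - 1*31)) = √(-40 + 84) = √44 = 2*√11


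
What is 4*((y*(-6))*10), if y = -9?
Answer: 2160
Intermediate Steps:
4*((y*(-6))*10) = 4*(-9*(-6)*10) = 4*(54*10) = 4*540 = 2160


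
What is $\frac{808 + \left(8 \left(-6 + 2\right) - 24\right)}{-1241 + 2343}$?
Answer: $\frac{376}{551} \approx 0.6824$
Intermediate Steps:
$\frac{808 + \left(8 \left(-6 + 2\right) - 24\right)}{-1241 + 2343} = \frac{808 + \left(8 \left(-4\right) - 24\right)}{1102} = \left(808 - 56\right) \frac{1}{1102} = 752 \cdot \frac{1}{1102} = \frac{376}{551}$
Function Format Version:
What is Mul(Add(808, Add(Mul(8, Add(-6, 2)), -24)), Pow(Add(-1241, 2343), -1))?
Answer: Rational(376, 551) ≈ 0.68240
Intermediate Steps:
Mul(Add(808, Add(Mul(8, Add(-6, 2)), -24)), Pow(Add(-1241, 2343), -1)) = Mul(Add(808, Add(Mul(8, -4), -24)), Pow(1102, -1)) = Mul(Add(808, Add(-32, -24)), Rational(1, 1102)) = Mul(Add(808, -56), Rational(1, 1102)) = Mul(752, Rational(1, 1102)) = Rational(376, 551)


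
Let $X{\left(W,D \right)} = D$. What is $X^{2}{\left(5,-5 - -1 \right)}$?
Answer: $16$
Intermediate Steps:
$X^{2}{\left(5,-5 - -1 \right)} = \left(-5 - -1\right)^{2} = \left(-5 + 1\right)^{2} = \left(-4\right)^{2} = 16$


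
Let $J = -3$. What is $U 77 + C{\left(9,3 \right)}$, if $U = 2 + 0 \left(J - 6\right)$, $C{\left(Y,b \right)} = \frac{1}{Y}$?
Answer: $\frac{1387}{9} \approx 154.11$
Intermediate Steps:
$U = 2$ ($U = 2 + 0 \left(-3 - 6\right) = 2 + 0 \left(-9\right) = 2 + 0 = 2$)
$U 77 + C{\left(9,3 \right)} = 2 \cdot 77 + \frac{1}{9} = 154 + \frac{1}{9} = \frac{1387}{9}$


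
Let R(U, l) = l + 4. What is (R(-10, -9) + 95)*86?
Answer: 7740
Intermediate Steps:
R(U, l) = 4 + l
(R(-10, -9) + 95)*86 = ((4 - 9) + 95)*86 = (-5 + 95)*86 = 90*86 = 7740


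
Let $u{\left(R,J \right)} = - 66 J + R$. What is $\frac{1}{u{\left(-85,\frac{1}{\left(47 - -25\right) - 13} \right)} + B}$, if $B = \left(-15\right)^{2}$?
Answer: $\frac{59}{8194} \approx 0.0072004$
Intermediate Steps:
$B = 225$
$u{\left(R,J \right)} = R - 66 J$
$\frac{1}{u{\left(-85,\frac{1}{\left(47 - -25\right) - 13} \right)} + B} = \frac{1}{\left(-85 - \frac{66}{\left(47 - -25\right) - 13}\right) + 225} = \frac{1}{\left(-85 - \frac{66}{\left(47 + 25\right) - 13}\right) + 225} = \frac{1}{\left(-85 - \frac{66}{72 - 13}\right) + 225} = \frac{1}{\left(-85 - \frac{66}{59}\right) + 225} = \frac{1}{- \frac{5081}{59} + 225} = \frac{1}{\frac{8194}{59}} = \frac{59}{8194}$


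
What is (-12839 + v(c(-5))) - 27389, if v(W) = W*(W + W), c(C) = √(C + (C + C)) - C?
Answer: -40208 + 20*I*√15 ≈ -40208.0 + 77.46*I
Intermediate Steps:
c(C) = -C + √3*√C (c(C) = √(C + 2*C) - C = √(3*C) - C = √3*√C - C = -C + √3*√C)
v(W) = 2*W² (v(W) = W*(2*W) = 2*W²)
(-12839 + v(c(-5))) - 27389 = (-12839 + 2*(-1*(-5) + √3*√(-5))²) - 27389 = (-12839 + 2*(5 + √3*(I*√5))²) - 27389 = (-12839 + 2*(5 + I*√15)²) - 27389 = -40228 + 2*(5 + I*√15)²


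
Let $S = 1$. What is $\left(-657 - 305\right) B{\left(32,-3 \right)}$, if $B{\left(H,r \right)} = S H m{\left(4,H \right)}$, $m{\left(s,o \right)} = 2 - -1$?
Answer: $-92352$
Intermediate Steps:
$m{\left(s,o \right)} = 3$ ($m{\left(s,o \right)} = 2 + 1 = 3$)
$B{\left(H,r \right)} = 3 H$ ($B{\left(H,r \right)} = 1 H 3 = H 3 = 3 H$)
$\left(-657 - 305\right) B{\left(32,-3 \right)} = \left(-657 - 305\right) 3 \cdot 32 = \left(-657 - 305\right) 96 = \left(-962\right) 96 = -92352$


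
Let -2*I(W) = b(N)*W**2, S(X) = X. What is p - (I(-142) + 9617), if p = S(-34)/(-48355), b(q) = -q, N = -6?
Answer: 2460060659/48355 ≈ 50875.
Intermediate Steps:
I(W) = -3*W**2 (I(W) = -(-1*(-6))*W**2/2 = -3*W**2)
p = 34/48355 (p = -34/(-48355) = -34*(-1/48355) = 34/48355 ≈ 0.00070313)
p - (I(-142) + 9617) = 34/48355 - (-3*(-142)**2 + 9617) = 34/48355 - (-3*20164 + 9617) = 34/48355 - (-60492 + 9617) = 34/48355 - 1*(-50875) = 34/48355 + 50875 = 2460060659/48355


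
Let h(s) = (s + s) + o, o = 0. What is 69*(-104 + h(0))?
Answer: -7176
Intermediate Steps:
h(s) = 2*s (h(s) = (s + s) + 0 = 2*s + 0 = 2*s)
69*(-104 + h(0)) = 69*(-104 + 2*0) = 69*(-104 + 0) = 69*(-104) = -7176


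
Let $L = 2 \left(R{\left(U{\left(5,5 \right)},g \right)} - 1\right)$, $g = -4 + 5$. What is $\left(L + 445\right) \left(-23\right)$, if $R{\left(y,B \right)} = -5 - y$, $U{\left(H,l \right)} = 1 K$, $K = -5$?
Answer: $-10189$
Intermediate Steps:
$U{\left(H,l \right)} = -5$ ($U{\left(H,l \right)} = 1 \left(-5\right) = -5$)
$g = 1$
$L = -2$ ($L = 2 \left(\left(-5 - -5\right) - 1\right) = 2 \left(\left(-5 + 5\right) - 1\right) = 2 \left(0 - 1\right) = 2 \left(-1\right) = -2$)
$\left(L + 445\right) \left(-23\right) = \left(-2 + 445\right) \left(-23\right) = 443 \left(-23\right) = -10189$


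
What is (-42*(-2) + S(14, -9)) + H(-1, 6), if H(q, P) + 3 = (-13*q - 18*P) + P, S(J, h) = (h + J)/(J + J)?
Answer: -219/28 ≈ -7.8214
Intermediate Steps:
S(J, h) = (J + h)/(2*J) (S(J, h) = (J + h)/((2*J)) = (J + h)*(1/(2*J)) = (J + h)/(2*J))
H(q, P) = -3 - 17*P - 13*q (H(q, P) = -3 + ((-13*q - 18*P) + P) = -3 + ((-18*P - 13*q) + P) = -3 + (-17*P - 13*q) = -3 - 17*P - 13*q)
(-42*(-2) + S(14, -9)) + H(-1, 6) = (-42*(-2) + (1/2)*(14 - 9)/14) + (-3 - 17*6 - 13*(-1)) = (84 + (1/2)*(1/14)*5) + (-3 - 102 + 13) = (84 + 5/28) - 92 = 2357/28 - 92 = -219/28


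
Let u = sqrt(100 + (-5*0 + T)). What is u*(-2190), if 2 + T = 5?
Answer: -2190*sqrt(103) ≈ -22226.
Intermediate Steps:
T = 3 (T = -2 + 5 = 3)
u = sqrt(103) (u = sqrt(100 + (-5*0 + 3)) = sqrt(100 + (0 + 3)) = sqrt(100 + 3) = sqrt(103) ≈ 10.149)
u*(-2190) = sqrt(103)*(-2190) = -2190*sqrt(103)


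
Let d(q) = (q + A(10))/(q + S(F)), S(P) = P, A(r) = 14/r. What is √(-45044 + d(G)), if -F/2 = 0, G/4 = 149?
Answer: 3*I*√11111106565/1490 ≈ 212.23*I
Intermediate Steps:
G = 596 (G = 4*149 = 596)
F = 0 (F = -2*0 = 0)
d(q) = (7/5 + q)/q (d(q) = (q + 14/10)/(q + 0) = (q + 14*(⅒))/q = (q + 7/5)/q = (7/5 + q)/q)
√(-45044 + d(G)) = √(-45044 + (7/5 + 596)/596) = √(-45044 + (1/596)*(2987/5)) = √(-45044 + 2987/2980) = √(-134228133/2980) = 3*I*√11111106565/1490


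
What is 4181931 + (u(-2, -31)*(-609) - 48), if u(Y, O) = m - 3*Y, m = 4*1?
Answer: 4175793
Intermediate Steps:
m = 4
u(Y, O) = 4 - 3*Y
4181931 + (u(-2, -31)*(-609) - 48) = 4181931 + ((4 - 3*(-2))*(-609) - 48) = 4181931 + ((4 + 6)*(-609) - 48) = 4181931 + (10*(-609) - 48) = 4181931 + (-6090 - 48) = 4181931 - 6138 = 4175793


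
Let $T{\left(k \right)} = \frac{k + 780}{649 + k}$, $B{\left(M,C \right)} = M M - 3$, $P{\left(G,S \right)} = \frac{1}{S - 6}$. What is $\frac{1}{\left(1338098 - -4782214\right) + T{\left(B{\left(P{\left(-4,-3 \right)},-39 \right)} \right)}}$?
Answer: $\frac{52327}{320257628962} \approx 1.6339 \cdot 10^{-7}$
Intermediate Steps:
$P{\left(G,S \right)} = \frac{1}{-6 + S}$
$B{\left(M,C \right)} = -3 + M^{2}$ ($B{\left(M,C \right)} = M^{2} - 3 = -3 + M^{2}$)
$T{\left(k \right)} = \frac{780 + k}{649 + k}$
$\frac{1}{\left(1338098 - -4782214\right) + T{\left(B{\left(P{\left(-4,-3 \right)},-39 \right)} \right)}} = \frac{1}{\left(1338098 - -4782214\right) + \frac{780 - \left(3 - \left(\frac{1}{-6 - 3}\right)^{2}\right)}{649 - \left(3 - \left(\frac{1}{-6 - 3}\right)^{2}\right)}} = \frac{1}{\left(1338098 + 4782214\right) + \frac{780 - \left(3 - \left(\frac{1}{-9}\right)^{2}\right)}{649 - \left(3 - \left(\frac{1}{-9}\right)^{2}\right)}} = \frac{1}{6120312 + \frac{780 - \left(3 - \left(- \frac{1}{9}\right)^{2}\right)}{649 - \left(3 - \left(- \frac{1}{9}\right)^{2}\right)}} = \frac{1}{6120312 + \frac{780 + \left(-3 + \frac{1}{81}\right)}{649 + \left(-3 + \frac{1}{81}\right)}} = \frac{1}{6120312 + \frac{780 - \frac{242}{81}}{649 - \frac{242}{81}}} = \frac{1}{6120312 + \frac{1}{\frac{52327}{81}} \cdot \frac{62938}{81}} = \frac{1}{6120312 + \frac{81}{52327} \cdot \frac{62938}{81}} = \frac{1}{6120312 + \frac{62938}{52327}} = \frac{1}{\frac{320257628962}{52327}} = \frac{52327}{320257628962}$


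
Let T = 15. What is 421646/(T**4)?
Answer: 421646/50625 ≈ 8.3288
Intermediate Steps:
421646/(T**4) = 421646/(15**4) = 421646/50625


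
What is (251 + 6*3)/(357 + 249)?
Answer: 269/606 ≈ 0.44389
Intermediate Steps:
(251 + 6*3)/(357 + 249) = (251 + 18)/606 = 269*(1/606) = 269/606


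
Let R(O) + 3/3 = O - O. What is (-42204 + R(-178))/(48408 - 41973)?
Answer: -8441/1287 ≈ -6.5587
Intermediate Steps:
R(O) = -1 (R(O) = -1 + (O - O) = -1 + 0 = -1)
(-42204 + R(-178))/(48408 - 41973) = (-42204 - 1)/(48408 - 41973) = -42205/6435 = -42205*1/6435 = -8441/1287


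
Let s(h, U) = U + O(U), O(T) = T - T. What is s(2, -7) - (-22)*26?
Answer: 565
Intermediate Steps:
O(T) = 0
s(h, U) = U (s(h, U) = U + 0 = U)
s(2, -7) - (-22)*26 = -7 - (-22)*26 = -7 - 1*(-572) = -7 + 572 = 565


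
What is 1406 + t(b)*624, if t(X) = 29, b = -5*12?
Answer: 19502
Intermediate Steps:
b = -60
1406 + t(b)*624 = 1406 + 29*624 = 1406 + 18096 = 19502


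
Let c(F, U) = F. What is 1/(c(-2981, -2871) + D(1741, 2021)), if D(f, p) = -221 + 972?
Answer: -1/2230 ≈ -0.00044843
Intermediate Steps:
D(f, p) = 751
1/(c(-2981, -2871) + D(1741, 2021)) = 1/(-2981 + 751) = 1/(-2230) = -1/2230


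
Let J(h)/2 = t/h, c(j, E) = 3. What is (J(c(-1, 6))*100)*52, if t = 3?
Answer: 10400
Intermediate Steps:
J(h) = 6/h (J(h) = 2*(3/h) = 6/h)
(J(c(-1, 6))*100)*52 = ((6/3)*100)*52 = ((6*(⅓))*100)*52 = (2*100)*52 = 200*52 = 10400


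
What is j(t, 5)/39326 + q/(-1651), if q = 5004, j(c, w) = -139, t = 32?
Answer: -197016793/64927226 ≈ -3.0344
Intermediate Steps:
j(t, 5)/39326 + q/(-1651) = -139/39326 + 5004/(-1651) = -139*1/39326 + 5004*(-1/1651) = -139/39326 - 5004/1651 = -197016793/64927226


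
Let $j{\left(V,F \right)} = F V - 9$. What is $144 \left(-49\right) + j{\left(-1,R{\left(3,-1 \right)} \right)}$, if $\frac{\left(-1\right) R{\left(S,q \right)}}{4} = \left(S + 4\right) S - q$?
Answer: $-6977$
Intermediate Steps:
$R{\left(S,q \right)} = 4 q - 4 S \left(4 + S\right)$ ($R{\left(S,q \right)} = - 4 \left(\left(S + 4\right) S - q\right) = - 4 \left(\left(4 + S\right) S - q\right) = - 4 \left(S \left(4 + S\right) - q\right) = - 4 \left(- q + S \left(4 + S\right)\right) = 4 q - 4 S \left(4 + S\right)$)
$j{\left(V,F \right)} = -9 + F V$
$144 \left(-49\right) + j{\left(-1,R{\left(3,-1 \right)} \right)} = 144 \left(-49\right) - \left(9 - \left(\left(-16\right) 3 - 4 \cdot 3^{2} + 4 \left(-1\right)\right) \left(-1\right)\right) = -7056 - \left(9 - \left(-48 - 36 - 4\right) \left(-1\right)\right) = -7056 - -79 = -7056 + \left(-9 + 88\right) = -7056 + 79 = -6977$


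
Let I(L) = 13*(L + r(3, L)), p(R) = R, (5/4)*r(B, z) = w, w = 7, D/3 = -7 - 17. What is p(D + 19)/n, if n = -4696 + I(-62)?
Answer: 265/27146 ≈ 0.0097620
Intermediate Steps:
D = -72 (D = 3*(-7 - 17) = 3*(-24) = -72)
r(B, z) = 28/5 (r(B, z) = (⅘)*7 = 28/5)
I(L) = 364/5 + 13*L (I(L) = 13*(L + 28/5) = 13*(28/5 + L) = 364/5 + 13*L)
n = -27146/5 (n = -4696 + (364/5 + 13*(-62)) = -4696 + (364/5 - 806) = -4696 - 3666/5 = -27146/5 ≈ -5429.2)
p(D + 19)/n = (-72 + 19)/(-27146/5) = -53*(-5/27146) = 265/27146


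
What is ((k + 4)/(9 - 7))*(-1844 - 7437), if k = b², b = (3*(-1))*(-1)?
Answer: -120653/2 ≈ -60327.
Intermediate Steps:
b = 3 (b = -3*(-1) = 3)
k = 9 (k = 3² = 9)
((k + 4)/(9 - 7))*(-1844 - 7437) = ((9 + 4)/(9 - 7))*(-1844 - 7437) = (13/2)*(-9281) = -120653/2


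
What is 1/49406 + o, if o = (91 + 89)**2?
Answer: 1600754401/49406 ≈ 32400.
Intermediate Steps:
o = 32400 (o = 180**2 = 32400)
1/49406 + o = 1/49406 + 32400 = 1600754401/49406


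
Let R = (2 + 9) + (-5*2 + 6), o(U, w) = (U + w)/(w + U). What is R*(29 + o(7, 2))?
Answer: 210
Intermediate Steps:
o(U, w) = 1 (o(U, w) = (U + w)/(U + w) = 1)
R = 7 (R = 11 + (-10 + 6) = 11 - 4 = 7)
R*(29 + o(7, 2)) = 7*(29 + 1) = 7*30 = 210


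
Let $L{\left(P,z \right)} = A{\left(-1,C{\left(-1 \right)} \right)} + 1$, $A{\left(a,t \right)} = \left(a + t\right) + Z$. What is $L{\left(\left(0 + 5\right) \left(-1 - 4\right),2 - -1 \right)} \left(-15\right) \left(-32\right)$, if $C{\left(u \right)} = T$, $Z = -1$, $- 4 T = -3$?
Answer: $-120$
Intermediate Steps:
$T = \frac{3}{4}$ ($T = \left(- \frac{1}{4}\right) \left(-3\right) = \frac{3}{4} \approx 0.75$)
$C{\left(u \right)} = \frac{3}{4}$
$A{\left(a,t \right)} = -1 + a + t$ ($A{\left(a,t \right)} = \left(a + t\right) - 1 = -1 + a + t$)
$L{\left(P,z \right)} = - \frac{1}{4}$ ($L{\left(P,z \right)} = \left(-1 - 1 + \frac{3}{4}\right) + 1 = - \frac{5}{4} + 1 = - \frac{1}{4}$)
$L{\left(\left(0 + 5\right) \left(-1 - 4\right),2 - -1 \right)} \left(-15\right) \left(-32\right) = \left(- \frac{1}{4}\right) \left(-15\right) \left(-32\right) = \frac{15}{4} \left(-32\right) = -120$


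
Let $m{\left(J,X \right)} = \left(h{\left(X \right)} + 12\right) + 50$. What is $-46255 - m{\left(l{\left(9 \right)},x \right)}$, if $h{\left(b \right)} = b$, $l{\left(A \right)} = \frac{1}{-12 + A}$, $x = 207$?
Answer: $-46524$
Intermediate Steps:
$m{\left(J,X \right)} = 62 + X$ ($m{\left(J,X \right)} = \left(X + 12\right) + 50 = \left(12 + X\right) + 50 = 62 + X$)
$-46255 - m{\left(l{\left(9 \right)},x \right)} = -46255 - \left(62 + 207\right) = -46255 - 269 = -46524$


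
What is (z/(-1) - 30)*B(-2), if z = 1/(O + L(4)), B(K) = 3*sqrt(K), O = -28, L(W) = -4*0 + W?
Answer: -719*I*sqrt(2)/8 ≈ -127.1*I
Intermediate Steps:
L(W) = W (L(W) = 0 + W = W)
z = -1/24 (z = 1/(-28 + 4) = 1/(-24) = -1/24 ≈ -0.041667)
(z/(-1) - 30)*B(-2) = (-1/24/(-1) - 30)*(3*sqrt(-2)) = (-1/24*(-1) - 30)*(3*(I*sqrt(2))) = (1/24 - 30)*(3*I*sqrt(2)) = -719*I*sqrt(2)/8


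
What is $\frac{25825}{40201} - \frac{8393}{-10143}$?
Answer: $\frac{1747376}{1188801} \approx 1.4699$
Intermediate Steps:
$\frac{25825}{40201} - \frac{8393}{-10143} = 25825 \cdot \frac{1}{40201} - - \frac{1199}{1449} = \frac{25825}{40201} + \frac{1199}{1449} = \frac{1747376}{1188801}$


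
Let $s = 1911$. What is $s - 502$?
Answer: $1409$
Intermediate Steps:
$s - 502 = 1911 - 502 = 1409$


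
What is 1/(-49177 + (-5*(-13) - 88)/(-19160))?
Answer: -19160/942231297 ≈ -2.0335e-5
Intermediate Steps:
1/(-49177 + (-5*(-13) - 88)/(-19160)) = 1/(-49177 + (65 - 88)*(-1/19160)) = 1/(-49177 - 23*(-1/19160)) = 1/(-49177 + 23/19160) = 1/(-942231297/19160) = -19160/942231297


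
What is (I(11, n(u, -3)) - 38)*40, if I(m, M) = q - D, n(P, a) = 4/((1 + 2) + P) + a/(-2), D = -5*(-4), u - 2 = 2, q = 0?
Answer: -2320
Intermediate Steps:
u = 4 (u = 2 + 2 = 4)
D = 20
n(P, a) = 4/(3 + P) - a/2 (n(P, a) = 4/(3 + P) + a*(-½) = 4/(3 + P) - a/2)
I(m, M) = -20 (I(m, M) = 0 - 1*20 = 0 - 20 = -20)
(I(11, n(u, -3)) - 38)*40 = (-20 - 38)*40 = -58*40 = -2320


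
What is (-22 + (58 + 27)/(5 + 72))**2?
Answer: 2588881/5929 ≈ 436.65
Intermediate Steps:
(-22 + (58 + 27)/(5 + 72))**2 = (-22 + 85/77)**2 = (-1609/77)**2 = 2588881/5929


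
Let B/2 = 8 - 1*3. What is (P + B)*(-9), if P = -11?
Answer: 9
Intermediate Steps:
B = 10 (B = 2*(8 - 1*3) = 2*(8 - 3) = 2*5 = 10)
(P + B)*(-9) = (-11 + 10)*(-9) = -1*(-9) = 9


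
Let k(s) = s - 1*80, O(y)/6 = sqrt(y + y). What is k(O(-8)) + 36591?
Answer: 36511 + 24*I ≈ 36511.0 + 24.0*I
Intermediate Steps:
O(y) = 6*sqrt(2)*sqrt(y) (O(y) = 6*sqrt(y + y) = 6*sqrt(2*y) = 6*(sqrt(2)*sqrt(y)) = 6*sqrt(2)*sqrt(y))
k(s) = -80 + s (k(s) = s - 80 = -80 + s)
k(O(-8)) + 36591 = (-80 + 6*sqrt(2)*sqrt(-8)) + 36591 = (-80 + 6*sqrt(2)*(2*I*sqrt(2))) + 36591 = (-80 + 24*I) + 36591 = 36511 + 24*I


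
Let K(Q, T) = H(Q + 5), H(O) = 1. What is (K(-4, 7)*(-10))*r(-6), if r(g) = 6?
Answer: -60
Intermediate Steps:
K(Q, T) = 1
(K(-4, 7)*(-10))*r(-6) = (1*(-10))*6 = -10*6 = -60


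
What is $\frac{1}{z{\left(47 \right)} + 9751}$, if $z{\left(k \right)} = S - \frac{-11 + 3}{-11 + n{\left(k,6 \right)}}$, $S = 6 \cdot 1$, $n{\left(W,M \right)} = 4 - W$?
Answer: $\frac{27}{263435} \approx 0.00010249$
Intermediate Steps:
$S = 6$
$z{\left(k \right)} = 6 + \frac{8}{-7 - k}$ ($z{\left(k \right)} = 6 - \frac{-11 + 3}{-11 - \left(-4 + k\right)} = 6 - - \frac{8}{-7 - k} = 6 + \frac{8}{-7 - k}$)
$\frac{1}{z{\left(47 \right)} + 9751} = \frac{1}{\frac{2 \left(17 + 3 \cdot 47\right)}{7 + 47} + 9751} = \frac{1}{\frac{2 \left(17 + 141\right)}{54} + 9751} = \frac{1}{2 \cdot \frac{1}{54} \cdot 158 + 9751} = \frac{1}{\frac{158}{27} + 9751} = \frac{1}{\frac{263435}{27}} = \frac{27}{263435}$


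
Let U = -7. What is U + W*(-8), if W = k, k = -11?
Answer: 81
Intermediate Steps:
W = -11
U + W*(-8) = -7 - 11*(-8) = -7 + 88 = 81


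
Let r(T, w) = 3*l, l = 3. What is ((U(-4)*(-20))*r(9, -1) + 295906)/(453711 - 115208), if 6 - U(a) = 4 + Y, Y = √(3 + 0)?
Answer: 295546/338503 + 180*√3/338503 ≈ 0.87402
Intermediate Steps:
r(T, w) = 9 (r(T, w) = 3*3 = 9)
Y = √3 ≈ 1.7320
U(a) = 2 - √3 (U(a) = 6 - (4 + √3) = 6 + (-4 - √3) = 2 - √3)
((U(-4)*(-20))*r(9, -1) + 295906)/(453711 - 115208) = (((2 - √3)*(-20))*9 + 295906)/(453711 - 115208) = ((-40 + 20*√3)*9 + 295906)/338503 = ((-360 + 180*√3) + 295906)*(1/338503) = (295546 + 180*√3)*(1/338503) = 295546/338503 + 180*√3/338503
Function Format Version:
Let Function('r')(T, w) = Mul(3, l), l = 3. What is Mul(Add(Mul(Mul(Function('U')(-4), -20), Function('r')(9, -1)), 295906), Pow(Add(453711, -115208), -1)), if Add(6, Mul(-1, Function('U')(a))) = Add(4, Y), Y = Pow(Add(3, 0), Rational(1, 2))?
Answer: Add(Rational(295546, 338503), Mul(Rational(180, 338503), Pow(3, Rational(1, 2)))) ≈ 0.87402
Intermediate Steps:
Function('r')(T, w) = 9 (Function('r')(T, w) = Mul(3, 3) = 9)
Y = Pow(3, Rational(1, 2)) ≈ 1.7320
Function('U')(a) = Add(2, Mul(-1, Pow(3, Rational(1, 2)))) (Function('U')(a) = Add(6, Mul(-1, Add(4, Pow(3, Rational(1, 2))))) = Add(6, Add(-4, Mul(-1, Pow(3, Rational(1, 2))))) = Add(2, Mul(-1, Pow(3, Rational(1, 2)))))
Mul(Add(Mul(Mul(Function('U')(-4), -20), Function('r')(9, -1)), 295906), Pow(Add(453711, -115208), -1)) = Mul(Add(Mul(Mul(Add(2, Mul(-1, Pow(3, Rational(1, 2)))), -20), 9), 295906), Pow(Add(453711, -115208), -1)) = Mul(Add(Mul(Add(-40, Mul(20, Pow(3, Rational(1, 2)))), 9), 295906), Pow(338503, -1)) = Mul(Add(Add(-360, Mul(180, Pow(3, Rational(1, 2)))), 295906), Rational(1, 338503)) = Mul(Add(295546, Mul(180, Pow(3, Rational(1, 2)))), Rational(1, 338503)) = Add(Rational(295546, 338503), Mul(Rational(180, 338503), Pow(3, Rational(1, 2))))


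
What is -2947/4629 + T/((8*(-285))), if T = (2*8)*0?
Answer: -2947/4629 ≈ -0.63664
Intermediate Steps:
T = 0 (T = 16*0 = 0)
-2947/4629 + T/((8*(-285))) = -2947/4629 + 0/((8*(-285))) = -2947*1/4629 + 0/(-2280) = -2947/4629 + 0*(-1/2280) = -2947/4629 + 0 = -2947/4629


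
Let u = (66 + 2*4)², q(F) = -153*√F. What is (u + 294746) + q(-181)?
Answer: 300222 - 153*I*√181 ≈ 3.0022e+5 - 2058.4*I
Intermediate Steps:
u = 5476 (u = (66 + 8)² = 74² = 5476)
(u + 294746) + q(-181) = (5476 + 294746) - 153*I*√181 = 300222 - 153*I*√181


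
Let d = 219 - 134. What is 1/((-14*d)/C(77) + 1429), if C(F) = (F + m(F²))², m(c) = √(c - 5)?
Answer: 2813869/8051964587 + 73304*√1481/8051964587 ≈ 0.00069981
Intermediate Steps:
m(c) = √(-5 + c)
C(F) = (F + √(-5 + F²))²
d = 85
1/((-14*d)/C(77) + 1429) = 1/((-14*85)/((77 + √(-5 + 77²))²) + 1429) = 1/(-1190/(77 + √(-5 + 5929))² + 1429) = 1/(-1190/(77 + √5924)² + 1429) = 1/(-1190/(77 + 2*√1481)² + 1429) = 1/(1429 - 1190/(77 + 2*√1481)²)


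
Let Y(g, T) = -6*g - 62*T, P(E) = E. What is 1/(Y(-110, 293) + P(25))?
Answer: -1/17481 ≈ -5.7205e-5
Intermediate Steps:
Y(g, T) = -62*T - 6*g
1/(Y(-110, 293) + P(25)) = 1/((-62*293 - 6*(-110)) + 25) = 1/((-18166 + 660) + 25) = 1/(-17506 + 25) = 1/(-17481) = -1/17481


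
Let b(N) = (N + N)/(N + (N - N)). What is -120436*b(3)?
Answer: -240872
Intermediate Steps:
b(N) = 2 (b(N) = (2*N)/(N + 0) = (2*N)/N = 2)
-120436*b(3) = -120436*2 = -240872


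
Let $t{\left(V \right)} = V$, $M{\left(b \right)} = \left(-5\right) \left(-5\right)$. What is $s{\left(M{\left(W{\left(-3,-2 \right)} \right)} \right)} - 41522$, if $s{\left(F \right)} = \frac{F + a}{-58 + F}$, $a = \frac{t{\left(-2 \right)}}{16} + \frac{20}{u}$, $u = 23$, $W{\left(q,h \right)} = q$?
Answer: $- \frac{84042107}{2024} \approx -41523.0$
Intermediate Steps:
$M{\left(b \right)} = 25$
$a = \frac{137}{184}$ ($a = - \frac{2}{16} + \frac{20}{23} = \left(-2\right) \frac{1}{16} + 20 \cdot \frac{1}{23} = - \frac{1}{8} + \frac{20}{23} = \frac{137}{184} \approx 0.74457$)
$s{\left(F \right)} = \frac{\frac{137}{184} + F}{-58 + F}$ ($s{\left(F \right)} = \frac{F + \frac{137}{184}}{-58 + F} = \frac{\frac{137}{184} + F}{-58 + F}$)
$s{\left(M{\left(W{\left(-3,-2 \right)} \right)} \right)} - 41522 = \frac{\frac{137}{184} + 25}{-58 + 25} - 41522 = \frac{1}{-33} \cdot \frac{4737}{184} - 41522 = \left(- \frac{1}{33}\right) \frac{4737}{184} - 41522 = - \frac{1579}{2024} - 41522 = - \frac{84042107}{2024}$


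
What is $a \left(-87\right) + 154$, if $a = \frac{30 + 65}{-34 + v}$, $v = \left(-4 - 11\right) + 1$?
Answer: $\frac{5219}{16} \approx 326.19$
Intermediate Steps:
$v = -14$ ($v = \left(-4 - 11\right) + 1 = -15 + 1 = -14$)
$a = - \frac{95}{48}$ ($a = \frac{30 + 65}{-34 - 14} = \frac{95}{-48} = 95 \left(- \frac{1}{48}\right) = - \frac{95}{48} \approx -1.9792$)
$a \left(-87\right) + 154 = \left(- \frac{95}{48}\right) \left(-87\right) + 154 = \frac{2755}{16} + 154 = \frac{5219}{16}$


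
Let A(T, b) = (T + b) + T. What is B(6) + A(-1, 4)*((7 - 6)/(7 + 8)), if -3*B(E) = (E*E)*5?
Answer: -898/15 ≈ -59.867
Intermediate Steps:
A(T, b) = b + 2*T
B(E) = -5*E²/3 (B(E) = -E*E*5/3 = -E²*5/3 = -5*E²/3)
B(6) + A(-1, 4)*((7 - 6)/(7 + 8)) = -5/3*6² + (4 + 2*(-1))*((7 - 6)/(7 + 8)) = -5/3*36 + (4 - 2)*(1/15) = -60 + 2*(1*(1/15)) = -60 + 2*(1/15) = -60 + 2/15 = -898/15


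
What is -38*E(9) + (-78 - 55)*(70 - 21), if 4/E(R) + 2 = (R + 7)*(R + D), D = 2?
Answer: -567055/87 ≈ -6517.9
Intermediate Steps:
E(R) = 4/(-2 + (2 + R)*(7 + R)) (E(R) = 4/(-2 + (R + 7)*(R + 2)) = 4/(-2 + (7 + R)*(2 + R)) = 4/(-2 + (2 + R)*(7 + R)))
-38*E(9) + (-78 - 55)*(70 - 21) = -152/(12 + 9**2 + 9*9) + (-78 - 55)*(70 - 21) = -152/(12 + 81 + 81) - 133*49 = -152/174 - 6517 = -38*2/87 - 6517 = -76/87 - 6517 = -567055/87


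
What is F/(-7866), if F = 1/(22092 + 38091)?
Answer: -1/473399478 ≈ -2.1124e-9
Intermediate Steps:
F = 1/60183 ≈ 1.6616e-5
F/(-7866) = (1/60183)/(-7866) = (1/60183)*(-1/7866) = -1/473399478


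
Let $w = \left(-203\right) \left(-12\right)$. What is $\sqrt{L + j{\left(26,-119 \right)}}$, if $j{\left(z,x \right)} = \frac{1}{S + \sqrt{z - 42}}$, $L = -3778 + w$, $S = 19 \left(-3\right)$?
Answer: $\frac{\sqrt{-14306208055 - 13060 i}}{3265} \approx 1.6721 \cdot 10^{-5} - 36.634 i$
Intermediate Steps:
$w = 2436$
$S = -57$
$L = -1342$ ($L = -3778 + 2436 = -1342$)
$j{\left(z,x \right)} = \frac{1}{-57 + \sqrt{-42 + z}}$ ($j{\left(z,x \right)} = \frac{1}{-57 + \sqrt{z - 42}} = \frac{1}{-57 + \sqrt{-42 + z}}$)
$\sqrt{L + j{\left(26,-119 \right)}} = \sqrt{-1342 + \frac{1}{-57 + \sqrt{-42 + 26}}} = \sqrt{-1342 + \frac{1}{-57 + \sqrt{-16}}} = \sqrt{-1342 + \frac{1}{-57 + 4 i}} = \sqrt{-1342 + \frac{-57 - 4 i}{3265}}$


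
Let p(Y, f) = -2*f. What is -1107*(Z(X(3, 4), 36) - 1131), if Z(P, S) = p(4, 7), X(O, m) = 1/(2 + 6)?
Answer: 1267515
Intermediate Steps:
X(O, m) = 1/8
Z(P, S) = -14 (Z(P, S) = -2*7 = -14)
-1107*(Z(X(3, 4), 36) - 1131) = -1107*(-14 - 1131) = -1107*(-1145) = 1267515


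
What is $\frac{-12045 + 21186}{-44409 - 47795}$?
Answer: $- \frac{9141}{92204} \approx -0.099139$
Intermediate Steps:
$\frac{-12045 + 21186}{-44409 - 47795} = \frac{9141}{-92204} = 9141 \left(- \frac{1}{92204}\right) = - \frac{9141}{92204}$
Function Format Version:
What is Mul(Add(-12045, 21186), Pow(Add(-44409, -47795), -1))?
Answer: Rational(-9141, 92204) ≈ -0.099139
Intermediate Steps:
Mul(Add(-12045, 21186), Pow(Add(-44409, -47795), -1)) = Mul(9141, Pow(-92204, -1)) = Mul(9141, Rational(-1, 92204)) = Rational(-9141, 92204)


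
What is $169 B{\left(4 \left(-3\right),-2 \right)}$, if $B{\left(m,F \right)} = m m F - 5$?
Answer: $-49517$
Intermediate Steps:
$B{\left(m,F \right)} = -5 + F m^{2}$ ($B{\left(m,F \right)} = m^{2} F - 5 = F m^{2} - 5 = -5 + F m^{2}$)
$169 B{\left(4 \left(-3\right),-2 \right)} = 169 \left(-5 - 2 \left(4 \left(-3\right)\right)^{2}\right) = 169 \left(-5 - 2 \left(-12\right)^{2}\right) = 169 \left(-5 - 288\right) = 169 \left(-293\right) = -49517$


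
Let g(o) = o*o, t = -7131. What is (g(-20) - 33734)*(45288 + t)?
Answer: -1271925438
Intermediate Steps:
g(o) = o²
(g(-20) - 33734)*(45288 + t) = ((-20)² - 33734)*(45288 - 7131) = (400 - 33734)*38157 = -33334*38157 = -1271925438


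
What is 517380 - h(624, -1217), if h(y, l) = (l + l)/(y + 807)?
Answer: 740373214/1431 ≈ 5.1738e+5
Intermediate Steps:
h(y, l) = 2*l/(807 + y) (h(y, l) = (2*l)/(807 + y) = 2*l/(807 + y))
517380 - h(624, -1217) = 517380 - 2*(-1217)/(807 + 624) = 517380 - 2*(-1217)/1431 = 517380 - 1*(-2434/1431) = 517380 + 2434/1431 = 740373214/1431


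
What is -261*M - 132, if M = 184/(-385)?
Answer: -2796/385 ≈ -7.2623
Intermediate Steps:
M = -184/385 (M = 184*(-1/385) = -184/385 ≈ -0.47792)
-261*M - 132 = -261*(-184/385) - 132 = 48024/385 - 132 = -2796/385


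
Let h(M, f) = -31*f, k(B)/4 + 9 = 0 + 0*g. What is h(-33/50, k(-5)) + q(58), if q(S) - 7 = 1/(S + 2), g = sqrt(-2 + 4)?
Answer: 67381/60 ≈ 1123.0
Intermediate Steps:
g = sqrt(2) ≈ 1.4142
k(B) = -36 (k(B) = -36 + 4*(0 + 0*sqrt(2)) = -36 + 4*(0 + 0) = -36 + 4*0 = -36 + 0 = -36)
q(S) = 7 + 1/(2 + S) (q(S) = 7 + 1/(S + 2) = 7 + 1/(2 + S))
h(-33/50, k(-5)) + q(58) = -31*(-36) + (15 + 7*58)/(2 + 58) = 1116 + (15 + 406)/60 = 1116 + (1/60)*421 = 1116 + 421/60 = 67381/60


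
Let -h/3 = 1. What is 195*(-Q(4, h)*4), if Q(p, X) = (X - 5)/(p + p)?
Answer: 780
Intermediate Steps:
h = -3 (h = -3*1 = -3)
Q(p, X) = (-5 + X)/(2*p) (Q(p, X) = (-5 + X)/((2*p)) = (-5 + X)*(1/(2*p)) = (-5 + X)/(2*p))
195*(-Q(4, h)*4) = 195*(-(-5 - 3)/(2*4)*4) = 195*(-(-8)/(2*4)*4) = 195*(-1*(-1)*4) = 195*(1*4) = 195*4 = 780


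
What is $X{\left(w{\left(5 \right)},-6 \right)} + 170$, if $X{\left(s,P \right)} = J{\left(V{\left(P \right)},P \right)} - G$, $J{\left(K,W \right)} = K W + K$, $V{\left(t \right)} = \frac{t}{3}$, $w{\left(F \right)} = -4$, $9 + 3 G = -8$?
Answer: $\frac{557}{3} \approx 185.67$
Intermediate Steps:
$G = - \frac{17}{3}$ ($G = -3 + \frac{1}{3} \left(-8\right) = -3 - \frac{8}{3} = - \frac{17}{3} \approx -5.6667$)
$V{\left(t \right)} = \frac{t}{3}$ ($V{\left(t \right)} = t \frac{1}{3} = \frac{t}{3}$)
$J{\left(K,W \right)} = K + K W$
$X{\left(s,P \right)} = \frac{17}{3} + \frac{P \left(1 + P\right)}{3}$ ($X{\left(s,P \right)} = \frac{P}{3} \left(1 + P\right) - - \frac{17}{3} = \frac{P \left(1 + P\right)}{3} + \frac{17}{3} = \frac{17}{3} + \frac{P \left(1 + P\right)}{3}$)
$X{\left(w{\left(5 \right)},-6 \right)} + 170 = \left(\frac{17}{3} + \frac{1}{3} \left(-6\right) \left(1 - 6\right)\right) + 170 = \left(\frac{17}{3} + \frac{1}{3} \left(-6\right) \left(-5\right)\right) + 170 = \left(\frac{17}{3} + 10\right) + 170 = \frac{47}{3} + 170 = \frac{557}{3}$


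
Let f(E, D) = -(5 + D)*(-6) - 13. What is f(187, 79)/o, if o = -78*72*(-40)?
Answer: 491/224640 ≈ 0.0021857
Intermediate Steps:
o = 224640 (o = -5616*(-40) = 224640)
f(E, D) = 17 + 6*D (f(E, D) = (-5 - D)*(-6) - 13 = (30 + 6*D) - 13 = 17 + 6*D)
f(187, 79)/o = (17 + 6*79)/224640 = (17 + 474)*(1/224640) = 491*(1/224640) = 491/224640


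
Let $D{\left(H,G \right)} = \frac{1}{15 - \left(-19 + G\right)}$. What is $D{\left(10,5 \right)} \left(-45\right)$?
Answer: $- \frac{45}{29} \approx -1.5517$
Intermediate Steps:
$D{\left(H,G \right)} = \frac{1}{34 - G}$
$D{\left(10,5 \right)} \left(-45\right) = - \frac{1}{-34 + 5} \left(-45\right) = - \frac{1}{-29} \left(-45\right) = \left(-1\right) \left(- \frac{1}{29}\right) \left(-45\right) = \frac{1}{29} \left(-45\right) = - \frac{45}{29}$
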